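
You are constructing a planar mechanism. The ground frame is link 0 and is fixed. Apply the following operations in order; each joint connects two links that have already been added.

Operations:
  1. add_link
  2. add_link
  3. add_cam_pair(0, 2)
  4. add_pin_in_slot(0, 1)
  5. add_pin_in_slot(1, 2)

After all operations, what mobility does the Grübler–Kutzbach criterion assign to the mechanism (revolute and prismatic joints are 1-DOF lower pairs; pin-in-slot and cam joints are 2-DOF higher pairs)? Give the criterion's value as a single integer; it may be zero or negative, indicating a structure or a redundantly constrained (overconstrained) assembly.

M = 3

L=1 J1=0 J2=0
add link → L=2 J1=0 J2=0
add link → L=3 J1=0 J2=0
C@0,2 dof=2 J2 → L=3 J1=0 J2=1
PS@0,1 dof=2 J2 → L=3 J1=0 J2=2
PS@1,2 dof=2 J2 → L=3 J1=0 J2=3
M=3(L−1)−2J1−J2=3·2−2·0−3=3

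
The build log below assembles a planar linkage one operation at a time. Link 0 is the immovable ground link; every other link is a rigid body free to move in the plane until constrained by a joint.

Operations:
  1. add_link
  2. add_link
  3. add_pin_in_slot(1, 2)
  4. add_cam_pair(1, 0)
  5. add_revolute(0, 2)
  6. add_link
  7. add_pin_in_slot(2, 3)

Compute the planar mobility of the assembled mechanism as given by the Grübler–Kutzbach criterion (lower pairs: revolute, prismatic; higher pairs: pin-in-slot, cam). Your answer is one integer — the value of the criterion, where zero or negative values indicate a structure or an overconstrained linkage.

(L,J1,J2)=(1,0,0); link0 fixed
link1: (2,0,0)
link2: (3,0,0)
PS 1-2 [J2]: (3,0,1)
C 1-0 [J2]: (3,0,2)
R 0-2 [J1]: (3,1,2)
link3: (4,1,2)
PS 2-3 [J2]: (4,1,3)
Grübler: 3·3 − 2·1 − 3 = 4

M = 4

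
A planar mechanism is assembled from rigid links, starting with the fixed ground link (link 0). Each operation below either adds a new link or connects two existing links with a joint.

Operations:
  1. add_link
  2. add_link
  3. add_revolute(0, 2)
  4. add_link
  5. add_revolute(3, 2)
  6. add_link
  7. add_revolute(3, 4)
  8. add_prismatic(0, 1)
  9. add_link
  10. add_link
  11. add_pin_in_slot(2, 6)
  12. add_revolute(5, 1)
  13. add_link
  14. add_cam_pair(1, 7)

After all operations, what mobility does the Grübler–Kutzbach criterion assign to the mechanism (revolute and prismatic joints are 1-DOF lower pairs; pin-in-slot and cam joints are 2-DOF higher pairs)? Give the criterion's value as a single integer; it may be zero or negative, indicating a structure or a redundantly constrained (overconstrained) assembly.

M = 9

ground; <1,0,0>
#1 <2,0,0>
#2 <3,0,0>
R:0↔2 J1 <3,1,0>
#3 <4,1,0>
R:3↔2 J1 <4,2,0>
#4 <5,2,0>
R:3↔4 J1 <5,3,0>
P:0↔1 J1 <5,4,0>
#5 <6,4,0>
#6 <7,4,0>
PS:2↔6 J2 <7,4,1>
R:5↔1 J1 <7,5,1>
#7 <8,5,1>
C:1↔7 J2 <8,5,2>
3×7 − 2×5 − 1×2 = 9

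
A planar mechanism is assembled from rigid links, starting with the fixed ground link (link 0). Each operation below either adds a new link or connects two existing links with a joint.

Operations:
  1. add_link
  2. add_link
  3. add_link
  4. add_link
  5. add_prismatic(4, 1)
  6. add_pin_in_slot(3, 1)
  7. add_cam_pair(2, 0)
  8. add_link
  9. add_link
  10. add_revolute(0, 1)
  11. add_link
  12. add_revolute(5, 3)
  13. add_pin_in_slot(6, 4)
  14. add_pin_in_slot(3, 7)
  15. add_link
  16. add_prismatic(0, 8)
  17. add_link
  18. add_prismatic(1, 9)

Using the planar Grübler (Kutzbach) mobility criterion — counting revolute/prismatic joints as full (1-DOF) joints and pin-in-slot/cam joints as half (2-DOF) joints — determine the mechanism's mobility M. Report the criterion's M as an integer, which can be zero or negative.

M = 13

link 0 = ground. State L|J1|J2 = 1|0|0
+link1  2|0|0
+link2  3|0|0
+link3  4|0|0
+link4  5|0|0
P(4,1) f=1→J1  5|1|0
PS(3,1) f=2→J2  5|1|1
C(2,0) f=2→J2  5|1|2
+link5  6|1|2
+link6  7|1|2
R(0,1) f=1→J1  7|2|2
+link7  8|2|2
R(5,3) f=1→J1  8|3|2
PS(6,4) f=2→J2  8|3|3
PS(3,7) f=2→J2  8|3|4
+link8  9|3|4
P(0,8) f=1→J1  9|4|4
+link9  10|4|4
P(1,9) f=1→J1  10|5|4
M = 3(10−1)−2·5−4 = 27−10−4 = 13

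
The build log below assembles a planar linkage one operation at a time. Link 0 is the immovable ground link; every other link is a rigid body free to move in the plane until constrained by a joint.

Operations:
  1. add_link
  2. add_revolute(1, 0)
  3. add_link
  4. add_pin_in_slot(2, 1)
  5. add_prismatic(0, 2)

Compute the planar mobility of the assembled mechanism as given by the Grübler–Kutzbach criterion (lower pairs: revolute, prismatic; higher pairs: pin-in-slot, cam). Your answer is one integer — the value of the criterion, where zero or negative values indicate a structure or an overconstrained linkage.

M = 1

L=1 J1=0 J2=0
add link → L=2 J1=0 J2=0
R@1,0 dof=1 J1 → L=2 J1=1 J2=0
add link → L=3 J1=1 J2=0
PS@2,1 dof=2 J2 → L=3 J1=1 J2=1
P@0,2 dof=1 J1 → L=3 J1=2 J2=1
M=3(L−1)−2J1−J2=3·2−2·2−1=1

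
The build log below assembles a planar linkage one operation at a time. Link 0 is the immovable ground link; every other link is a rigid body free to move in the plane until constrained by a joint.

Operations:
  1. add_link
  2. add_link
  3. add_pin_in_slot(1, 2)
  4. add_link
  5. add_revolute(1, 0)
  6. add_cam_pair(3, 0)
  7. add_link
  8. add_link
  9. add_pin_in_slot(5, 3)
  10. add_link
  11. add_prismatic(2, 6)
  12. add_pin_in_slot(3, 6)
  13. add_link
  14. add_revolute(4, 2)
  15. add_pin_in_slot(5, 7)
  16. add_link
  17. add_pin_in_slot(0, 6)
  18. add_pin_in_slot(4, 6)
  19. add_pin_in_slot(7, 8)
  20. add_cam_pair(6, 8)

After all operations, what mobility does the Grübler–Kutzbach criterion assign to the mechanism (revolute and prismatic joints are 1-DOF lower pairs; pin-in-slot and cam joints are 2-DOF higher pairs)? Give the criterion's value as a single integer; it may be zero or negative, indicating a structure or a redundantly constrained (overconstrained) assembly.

M = 9

[1;0;0] (link 0 is ground)
L+ [2;0;0]
L+ [3;0;0]
PS(1,2)∈J2 [3;0;1]
L+ [4;0;1]
R(1,0)∈J1 [4;1;1]
C(3,0)∈J2 [4;1;2]
L+ [5;1;2]
L+ [6;1;2]
PS(5,3)∈J2 [6;1;3]
L+ [7;1;3]
P(2,6)∈J1 [7;2;3]
PS(3,6)∈J2 [7;2;4]
L+ [8;2;4]
R(4,2)∈J1 [8;3;4]
PS(5,7)∈J2 [8;3;5]
L+ [9;3;5]
PS(0,6)∈J2 [9;3;6]
PS(4,6)∈J2 [9;3;7]
PS(7,8)∈J2 [9;3;8]
C(6,8)∈J2 [9;3;9]
mobility = 24 − 6 − 9 = 9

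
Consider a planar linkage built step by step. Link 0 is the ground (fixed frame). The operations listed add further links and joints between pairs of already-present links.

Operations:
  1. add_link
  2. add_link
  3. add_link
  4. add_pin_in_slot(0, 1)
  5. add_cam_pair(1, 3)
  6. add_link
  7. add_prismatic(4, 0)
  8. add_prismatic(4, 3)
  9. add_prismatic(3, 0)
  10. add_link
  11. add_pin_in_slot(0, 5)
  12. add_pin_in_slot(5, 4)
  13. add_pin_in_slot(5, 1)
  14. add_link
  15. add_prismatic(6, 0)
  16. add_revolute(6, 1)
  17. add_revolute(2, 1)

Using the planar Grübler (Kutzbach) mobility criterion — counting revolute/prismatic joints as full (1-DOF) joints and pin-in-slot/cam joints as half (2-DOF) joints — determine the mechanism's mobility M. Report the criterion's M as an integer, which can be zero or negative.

ground; <1,0,0>
#1 <2,0,0>
#2 <3,0,0>
#3 <4,0,0>
PS:0↔1 J2 <4,0,1>
C:1↔3 J2 <4,0,2>
#4 <5,0,2>
P:4↔0 J1 <5,1,2>
P:4↔3 J1 <5,2,2>
P:3↔0 J1 <5,3,2>
#5 <6,3,2>
PS:0↔5 J2 <6,3,3>
PS:5↔4 J2 <6,3,4>
PS:5↔1 J2 <6,3,5>
#6 <7,3,5>
P:6↔0 J1 <7,4,5>
R:6↔1 J1 <7,5,5>
R:2↔1 J1 <7,6,5>
3×6 − 2×6 − 1×5 = 1

M = 1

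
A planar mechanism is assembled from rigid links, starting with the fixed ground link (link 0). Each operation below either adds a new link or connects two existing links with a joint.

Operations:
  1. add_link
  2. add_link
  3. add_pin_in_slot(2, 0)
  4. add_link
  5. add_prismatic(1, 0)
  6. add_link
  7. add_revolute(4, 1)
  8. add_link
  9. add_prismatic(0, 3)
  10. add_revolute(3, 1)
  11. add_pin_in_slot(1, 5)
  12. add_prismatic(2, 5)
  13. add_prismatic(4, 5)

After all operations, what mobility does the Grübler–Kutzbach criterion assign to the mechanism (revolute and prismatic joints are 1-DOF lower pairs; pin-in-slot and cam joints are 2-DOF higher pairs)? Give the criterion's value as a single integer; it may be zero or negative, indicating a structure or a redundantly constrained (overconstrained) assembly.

(L,J1,J2)=(1,0,0); link0 fixed
link1: (2,0,0)
link2: (3,0,0)
PS 2-0 [J2]: (3,0,1)
link3: (4,0,1)
P 1-0 [J1]: (4,1,1)
link4: (5,1,1)
R 4-1 [J1]: (5,2,1)
link5: (6,2,1)
P 0-3 [J1]: (6,3,1)
R 3-1 [J1]: (6,4,1)
PS 1-5 [J2]: (6,4,2)
P 2-5 [J1]: (6,5,2)
P 4-5 [J1]: (6,6,2)
Grübler: 3·5 − 2·6 − 2 = 1

M = 1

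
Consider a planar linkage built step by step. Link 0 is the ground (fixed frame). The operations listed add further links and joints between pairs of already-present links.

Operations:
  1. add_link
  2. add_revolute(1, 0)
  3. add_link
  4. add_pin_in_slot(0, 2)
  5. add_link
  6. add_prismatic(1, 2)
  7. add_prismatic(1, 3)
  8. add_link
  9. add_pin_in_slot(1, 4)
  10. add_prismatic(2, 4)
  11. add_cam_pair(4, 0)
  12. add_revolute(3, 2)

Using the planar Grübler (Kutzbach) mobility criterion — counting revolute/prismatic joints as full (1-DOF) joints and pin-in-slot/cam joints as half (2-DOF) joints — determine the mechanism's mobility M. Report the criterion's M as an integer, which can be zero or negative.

M = -1

[1;0;0] (link 0 is ground)
L+ [2;0;0]
R(1,0)∈J1 [2;1;0]
L+ [3;1;0]
PS(0,2)∈J2 [3;1;1]
L+ [4;1;1]
P(1,2)∈J1 [4;2;1]
P(1,3)∈J1 [4;3;1]
L+ [5;3;1]
PS(1,4)∈J2 [5;3;2]
P(2,4)∈J1 [5;4;2]
C(4,0)∈J2 [5;4;3]
R(3,2)∈J1 [5;5;3]
mobility = 12 − 10 − 3 = -1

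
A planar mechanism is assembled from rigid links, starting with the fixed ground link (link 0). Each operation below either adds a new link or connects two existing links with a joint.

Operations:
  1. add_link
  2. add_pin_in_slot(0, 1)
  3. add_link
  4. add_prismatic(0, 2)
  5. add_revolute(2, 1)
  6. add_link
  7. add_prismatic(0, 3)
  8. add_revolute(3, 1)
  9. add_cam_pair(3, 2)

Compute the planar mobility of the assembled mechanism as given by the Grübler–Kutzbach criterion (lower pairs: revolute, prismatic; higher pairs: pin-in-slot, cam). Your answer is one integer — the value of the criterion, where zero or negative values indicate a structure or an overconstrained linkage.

M = -1

ground; <1,0,0>
#1 <2,0,0>
PS:0↔1 J2 <2,0,1>
#2 <3,0,1>
P:0↔2 J1 <3,1,1>
R:2↔1 J1 <3,2,1>
#3 <4,2,1>
P:0↔3 J1 <4,3,1>
R:3↔1 J1 <4,4,1>
C:3↔2 J2 <4,4,2>
3×3 − 2×4 − 1×2 = -1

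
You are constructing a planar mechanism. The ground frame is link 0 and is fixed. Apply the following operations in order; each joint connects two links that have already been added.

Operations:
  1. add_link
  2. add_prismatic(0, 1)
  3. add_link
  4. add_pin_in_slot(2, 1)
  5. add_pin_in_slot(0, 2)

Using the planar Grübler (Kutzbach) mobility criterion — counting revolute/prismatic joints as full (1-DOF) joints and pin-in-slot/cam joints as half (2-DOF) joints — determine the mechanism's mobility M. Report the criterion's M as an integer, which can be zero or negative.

M = 2

link 0 = ground. State L|J1|J2 = 1|0|0
+link1  2|0|0
P(0,1) f=1→J1  2|1|0
+link2  3|1|0
PS(2,1) f=2→J2  3|1|1
PS(0,2) f=2→J2  3|1|2
M = 3(3−1)−2·1−2 = 6−2−2 = 2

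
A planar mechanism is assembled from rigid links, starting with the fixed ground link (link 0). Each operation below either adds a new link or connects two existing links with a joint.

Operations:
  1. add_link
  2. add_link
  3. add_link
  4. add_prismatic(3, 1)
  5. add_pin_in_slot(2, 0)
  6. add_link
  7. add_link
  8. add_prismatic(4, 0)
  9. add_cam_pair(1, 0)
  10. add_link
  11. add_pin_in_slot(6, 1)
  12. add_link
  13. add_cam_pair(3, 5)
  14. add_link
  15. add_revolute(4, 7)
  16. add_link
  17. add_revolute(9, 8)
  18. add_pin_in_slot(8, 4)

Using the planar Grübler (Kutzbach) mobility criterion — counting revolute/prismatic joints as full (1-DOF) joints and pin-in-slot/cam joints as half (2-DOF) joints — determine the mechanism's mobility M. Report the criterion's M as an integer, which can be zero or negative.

M = 14

ground; <1,0,0>
#1 <2,0,0>
#2 <3,0,0>
#3 <4,0,0>
P:3↔1 J1 <4,1,0>
PS:2↔0 J2 <4,1,1>
#4 <5,1,1>
#5 <6,1,1>
P:4↔0 J1 <6,2,1>
C:1↔0 J2 <6,2,2>
#6 <7,2,2>
PS:6↔1 J2 <7,2,3>
#7 <8,2,3>
C:3↔5 J2 <8,2,4>
#8 <9,2,4>
R:4↔7 J1 <9,3,4>
#9 <10,3,4>
R:9↔8 J1 <10,4,4>
PS:8↔4 J2 <10,4,5>
3×9 − 2×4 − 1×5 = 14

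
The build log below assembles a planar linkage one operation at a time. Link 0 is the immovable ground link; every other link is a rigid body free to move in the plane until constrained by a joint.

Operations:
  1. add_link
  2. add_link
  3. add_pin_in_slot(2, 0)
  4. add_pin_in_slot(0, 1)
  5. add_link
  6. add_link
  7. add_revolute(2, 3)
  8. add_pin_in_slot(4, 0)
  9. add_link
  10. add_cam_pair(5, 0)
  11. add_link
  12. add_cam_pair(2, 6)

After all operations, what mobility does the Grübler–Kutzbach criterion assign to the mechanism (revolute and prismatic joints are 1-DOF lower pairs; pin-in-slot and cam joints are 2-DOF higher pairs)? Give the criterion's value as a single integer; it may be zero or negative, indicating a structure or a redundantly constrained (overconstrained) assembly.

link 0 = ground. State L|J1|J2 = 1|0|0
+link1  2|0|0
+link2  3|0|0
PS(2,0) f=2→J2  3|0|1
PS(0,1) f=2→J2  3|0|2
+link3  4|0|2
+link4  5|0|2
R(2,3) f=1→J1  5|1|2
PS(4,0) f=2→J2  5|1|3
+link5  6|1|3
C(5,0) f=2→J2  6|1|4
+link6  7|1|4
C(2,6) f=2→J2  7|1|5
M = 3(7−1)−2·1−5 = 18−2−5 = 11

M = 11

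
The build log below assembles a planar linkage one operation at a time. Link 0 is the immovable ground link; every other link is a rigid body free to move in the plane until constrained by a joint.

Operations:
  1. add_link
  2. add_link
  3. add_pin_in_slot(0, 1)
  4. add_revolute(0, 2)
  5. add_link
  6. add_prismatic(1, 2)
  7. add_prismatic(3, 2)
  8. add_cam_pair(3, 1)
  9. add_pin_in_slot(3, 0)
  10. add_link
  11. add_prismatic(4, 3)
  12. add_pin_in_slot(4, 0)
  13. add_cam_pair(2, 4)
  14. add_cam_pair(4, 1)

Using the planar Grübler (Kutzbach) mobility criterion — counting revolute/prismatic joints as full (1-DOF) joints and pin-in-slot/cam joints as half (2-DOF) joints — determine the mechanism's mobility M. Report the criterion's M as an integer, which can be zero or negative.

L=1 J1=0 J2=0
add link → L=2 J1=0 J2=0
add link → L=3 J1=0 J2=0
PS@0,1 dof=2 J2 → L=3 J1=0 J2=1
R@0,2 dof=1 J1 → L=3 J1=1 J2=1
add link → L=4 J1=1 J2=1
P@1,2 dof=1 J1 → L=4 J1=2 J2=1
P@3,2 dof=1 J1 → L=4 J1=3 J2=1
C@3,1 dof=2 J2 → L=4 J1=3 J2=2
PS@3,0 dof=2 J2 → L=4 J1=3 J2=3
add link → L=5 J1=3 J2=3
P@4,3 dof=1 J1 → L=5 J1=4 J2=3
PS@4,0 dof=2 J2 → L=5 J1=4 J2=4
C@2,4 dof=2 J2 → L=5 J1=4 J2=5
C@4,1 dof=2 J2 → L=5 J1=4 J2=6
M=3(L−1)−2J1−J2=3·4−2·4−6=-2

M = -2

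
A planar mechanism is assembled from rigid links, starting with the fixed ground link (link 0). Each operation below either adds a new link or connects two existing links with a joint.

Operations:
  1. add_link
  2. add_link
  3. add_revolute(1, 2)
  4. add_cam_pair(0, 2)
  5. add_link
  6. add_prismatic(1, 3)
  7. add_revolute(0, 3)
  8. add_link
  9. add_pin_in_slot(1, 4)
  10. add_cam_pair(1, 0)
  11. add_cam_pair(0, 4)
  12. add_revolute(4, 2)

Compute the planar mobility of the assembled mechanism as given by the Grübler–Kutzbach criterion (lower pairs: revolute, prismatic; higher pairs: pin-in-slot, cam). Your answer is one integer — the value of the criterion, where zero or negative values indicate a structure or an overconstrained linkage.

L=1 J1=0 J2=0
add link → L=2 J1=0 J2=0
add link → L=3 J1=0 J2=0
R@1,2 dof=1 J1 → L=3 J1=1 J2=0
C@0,2 dof=2 J2 → L=3 J1=1 J2=1
add link → L=4 J1=1 J2=1
P@1,3 dof=1 J1 → L=4 J1=2 J2=1
R@0,3 dof=1 J1 → L=4 J1=3 J2=1
add link → L=5 J1=3 J2=1
PS@1,4 dof=2 J2 → L=5 J1=3 J2=2
C@1,0 dof=2 J2 → L=5 J1=3 J2=3
C@0,4 dof=2 J2 → L=5 J1=3 J2=4
R@4,2 dof=1 J1 → L=5 J1=4 J2=4
M=3(L−1)−2J1−J2=3·4−2·4−4=0

M = 0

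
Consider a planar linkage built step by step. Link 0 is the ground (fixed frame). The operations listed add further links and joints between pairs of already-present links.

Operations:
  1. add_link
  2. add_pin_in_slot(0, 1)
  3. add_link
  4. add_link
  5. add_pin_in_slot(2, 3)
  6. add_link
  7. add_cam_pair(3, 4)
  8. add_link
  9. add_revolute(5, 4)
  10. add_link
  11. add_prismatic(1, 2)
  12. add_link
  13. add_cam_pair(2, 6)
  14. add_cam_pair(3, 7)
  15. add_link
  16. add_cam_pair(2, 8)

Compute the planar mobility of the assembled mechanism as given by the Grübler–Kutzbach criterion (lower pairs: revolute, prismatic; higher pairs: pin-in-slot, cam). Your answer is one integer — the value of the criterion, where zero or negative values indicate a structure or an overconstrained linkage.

[1;0;0] (link 0 is ground)
L+ [2;0;0]
PS(0,1)∈J2 [2;0;1]
L+ [3;0;1]
L+ [4;0;1]
PS(2,3)∈J2 [4;0;2]
L+ [5;0;2]
C(3,4)∈J2 [5;0;3]
L+ [6;0;3]
R(5,4)∈J1 [6;1;3]
L+ [7;1;3]
P(1,2)∈J1 [7;2;3]
L+ [8;2;3]
C(2,6)∈J2 [8;2;4]
C(3,7)∈J2 [8;2;5]
L+ [9;2;5]
C(2,8)∈J2 [9;2;6]
mobility = 24 − 4 − 6 = 14

M = 14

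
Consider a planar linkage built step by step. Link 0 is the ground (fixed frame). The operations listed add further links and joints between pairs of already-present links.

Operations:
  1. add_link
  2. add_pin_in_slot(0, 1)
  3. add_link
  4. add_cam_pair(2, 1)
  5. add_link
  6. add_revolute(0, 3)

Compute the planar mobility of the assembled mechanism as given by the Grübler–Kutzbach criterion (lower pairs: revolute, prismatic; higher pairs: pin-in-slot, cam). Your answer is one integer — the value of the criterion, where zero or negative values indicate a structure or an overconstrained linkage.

ground; <1,0,0>
#1 <2,0,0>
PS:0↔1 J2 <2,0,1>
#2 <3,0,1>
C:2↔1 J2 <3,0,2>
#3 <4,0,2>
R:0↔3 J1 <4,1,2>
3×3 − 2×1 − 1×2 = 5

M = 5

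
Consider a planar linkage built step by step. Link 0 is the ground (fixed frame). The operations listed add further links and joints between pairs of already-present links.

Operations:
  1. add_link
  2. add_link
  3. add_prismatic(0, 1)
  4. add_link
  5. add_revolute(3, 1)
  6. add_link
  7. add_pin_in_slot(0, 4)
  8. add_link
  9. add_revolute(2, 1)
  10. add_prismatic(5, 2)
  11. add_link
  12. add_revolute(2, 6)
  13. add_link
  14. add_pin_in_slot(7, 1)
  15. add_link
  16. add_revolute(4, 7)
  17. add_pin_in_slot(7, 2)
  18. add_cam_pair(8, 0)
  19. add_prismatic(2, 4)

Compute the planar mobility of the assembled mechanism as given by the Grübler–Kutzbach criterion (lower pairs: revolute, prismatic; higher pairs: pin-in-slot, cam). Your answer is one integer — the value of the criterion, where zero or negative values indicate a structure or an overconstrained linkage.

(L,J1,J2)=(1,0,0); link0 fixed
link1: (2,0,0)
link2: (3,0,0)
P 0-1 [J1]: (3,1,0)
link3: (4,1,0)
R 3-1 [J1]: (4,2,0)
link4: (5,2,0)
PS 0-4 [J2]: (5,2,1)
link5: (6,2,1)
R 2-1 [J1]: (6,3,1)
P 5-2 [J1]: (6,4,1)
link6: (7,4,1)
R 2-6 [J1]: (7,5,1)
link7: (8,5,1)
PS 7-1 [J2]: (8,5,2)
link8: (9,5,2)
R 4-7 [J1]: (9,6,2)
PS 7-2 [J2]: (9,6,3)
C 8-0 [J2]: (9,6,4)
P 2-4 [J1]: (9,7,4)
Grübler: 3·8 − 2·7 − 4 = 6

M = 6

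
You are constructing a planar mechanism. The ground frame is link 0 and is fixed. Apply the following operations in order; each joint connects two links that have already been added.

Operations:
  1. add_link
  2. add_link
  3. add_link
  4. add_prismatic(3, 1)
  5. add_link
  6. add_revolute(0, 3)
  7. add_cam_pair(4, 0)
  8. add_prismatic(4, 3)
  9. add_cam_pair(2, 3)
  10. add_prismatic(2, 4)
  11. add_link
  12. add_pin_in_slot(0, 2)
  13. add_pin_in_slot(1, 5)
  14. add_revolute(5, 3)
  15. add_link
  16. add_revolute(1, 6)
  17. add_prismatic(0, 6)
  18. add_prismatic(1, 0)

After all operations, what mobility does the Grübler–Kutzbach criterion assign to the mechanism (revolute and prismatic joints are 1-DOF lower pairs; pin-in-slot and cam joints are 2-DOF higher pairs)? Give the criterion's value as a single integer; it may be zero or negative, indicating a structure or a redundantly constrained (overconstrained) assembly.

M = -2

ground; <1,0,0>
#1 <2,0,0>
#2 <3,0,0>
#3 <4,0,0>
P:3↔1 J1 <4,1,0>
#4 <5,1,0>
R:0↔3 J1 <5,2,0>
C:4↔0 J2 <5,2,1>
P:4↔3 J1 <5,3,1>
C:2↔3 J2 <5,3,2>
P:2↔4 J1 <5,4,2>
#5 <6,4,2>
PS:0↔2 J2 <6,4,3>
PS:1↔5 J2 <6,4,4>
R:5↔3 J1 <6,5,4>
#6 <7,5,4>
R:1↔6 J1 <7,6,4>
P:0↔6 J1 <7,7,4>
P:1↔0 J1 <7,8,4>
3×6 − 2×8 − 1×4 = -2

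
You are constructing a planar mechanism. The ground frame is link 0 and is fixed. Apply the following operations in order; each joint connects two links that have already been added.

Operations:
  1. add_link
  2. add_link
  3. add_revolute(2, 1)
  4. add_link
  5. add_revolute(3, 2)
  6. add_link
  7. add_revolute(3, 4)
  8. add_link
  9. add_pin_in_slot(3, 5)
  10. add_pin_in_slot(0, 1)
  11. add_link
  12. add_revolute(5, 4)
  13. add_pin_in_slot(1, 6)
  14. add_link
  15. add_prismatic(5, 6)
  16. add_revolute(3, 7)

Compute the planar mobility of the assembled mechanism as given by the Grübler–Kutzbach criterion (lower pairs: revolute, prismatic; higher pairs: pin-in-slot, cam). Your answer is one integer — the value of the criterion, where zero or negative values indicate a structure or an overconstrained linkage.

M = 6

(L,J1,J2)=(1,0,0); link0 fixed
link1: (2,0,0)
link2: (3,0,0)
R 2-1 [J1]: (3,1,0)
link3: (4,1,0)
R 3-2 [J1]: (4,2,0)
link4: (5,2,0)
R 3-4 [J1]: (5,3,0)
link5: (6,3,0)
PS 3-5 [J2]: (6,3,1)
PS 0-1 [J2]: (6,3,2)
link6: (7,3,2)
R 5-4 [J1]: (7,4,2)
PS 1-6 [J2]: (7,4,3)
link7: (8,4,3)
P 5-6 [J1]: (8,5,3)
R 3-7 [J1]: (8,6,3)
Grübler: 3·7 − 2·6 − 3 = 6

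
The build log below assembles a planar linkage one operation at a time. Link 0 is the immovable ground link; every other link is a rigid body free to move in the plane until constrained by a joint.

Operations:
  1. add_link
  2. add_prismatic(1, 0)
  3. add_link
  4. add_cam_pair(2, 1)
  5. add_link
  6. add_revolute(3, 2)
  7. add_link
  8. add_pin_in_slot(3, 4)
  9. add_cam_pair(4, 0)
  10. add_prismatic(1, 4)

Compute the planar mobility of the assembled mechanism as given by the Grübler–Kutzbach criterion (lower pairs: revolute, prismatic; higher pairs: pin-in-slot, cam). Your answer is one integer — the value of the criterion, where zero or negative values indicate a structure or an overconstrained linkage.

M = 3

ground; <1,0,0>
#1 <2,0,0>
P:1↔0 J1 <2,1,0>
#2 <3,1,0>
C:2↔1 J2 <3,1,1>
#3 <4,1,1>
R:3↔2 J1 <4,2,1>
#4 <5,2,1>
PS:3↔4 J2 <5,2,2>
C:4↔0 J2 <5,2,3>
P:1↔4 J1 <5,3,3>
3×4 − 2×3 − 1×3 = 3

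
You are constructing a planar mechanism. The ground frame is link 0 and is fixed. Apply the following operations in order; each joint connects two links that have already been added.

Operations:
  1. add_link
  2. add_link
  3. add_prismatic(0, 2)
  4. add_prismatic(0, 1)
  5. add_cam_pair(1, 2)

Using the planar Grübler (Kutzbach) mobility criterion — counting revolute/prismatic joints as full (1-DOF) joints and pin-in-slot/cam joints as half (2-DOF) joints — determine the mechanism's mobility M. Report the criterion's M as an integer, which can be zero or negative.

ground; <1,0,0>
#1 <2,0,0>
#2 <3,0,0>
P:0↔2 J1 <3,1,0>
P:0↔1 J1 <3,2,0>
C:1↔2 J2 <3,2,1>
3×2 − 2×2 − 1×1 = 1

M = 1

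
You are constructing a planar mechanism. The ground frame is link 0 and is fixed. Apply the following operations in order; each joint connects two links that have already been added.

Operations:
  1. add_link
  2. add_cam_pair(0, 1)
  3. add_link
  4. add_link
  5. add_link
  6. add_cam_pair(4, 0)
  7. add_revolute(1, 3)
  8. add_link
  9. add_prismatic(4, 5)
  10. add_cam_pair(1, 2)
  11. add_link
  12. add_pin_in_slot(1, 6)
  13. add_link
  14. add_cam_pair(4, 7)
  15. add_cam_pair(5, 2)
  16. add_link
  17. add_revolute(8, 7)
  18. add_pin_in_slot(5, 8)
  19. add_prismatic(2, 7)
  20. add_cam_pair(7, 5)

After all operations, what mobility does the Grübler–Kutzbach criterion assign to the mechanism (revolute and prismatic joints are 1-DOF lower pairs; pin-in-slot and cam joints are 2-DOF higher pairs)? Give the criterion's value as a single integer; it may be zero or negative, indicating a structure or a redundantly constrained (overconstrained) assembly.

M = 8

L=1 J1=0 J2=0
add link → L=2 J1=0 J2=0
C@0,1 dof=2 J2 → L=2 J1=0 J2=1
add link → L=3 J1=0 J2=1
add link → L=4 J1=0 J2=1
add link → L=5 J1=0 J2=1
C@4,0 dof=2 J2 → L=5 J1=0 J2=2
R@1,3 dof=1 J1 → L=5 J1=1 J2=2
add link → L=6 J1=1 J2=2
P@4,5 dof=1 J1 → L=6 J1=2 J2=2
C@1,2 dof=2 J2 → L=6 J1=2 J2=3
add link → L=7 J1=2 J2=3
PS@1,6 dof=2 J2 → L=7 J1=2 J2=4
add link → L=8 J1=2 J2=4
C@4,7 dof=2 J2 → L=8 J1=2 J2=5
C@5,2 dof=2 J2 → L=8 J1=2 J2=6
add link → L=9 J1=2 J2=6
R@8,7 dof=1 J1 → L=9 J1=3 J2=6
PS@5,8 dof=2 J2 → L=9 J1=3 J2=7
P@2,7 dof=1 J1 → L=9 J1=4 J2=7
C@7,5 dof=2 J2 → L=9 J1=4 J2=8
M=3(L−1)−2J1−J2=3·8−2·4−8=8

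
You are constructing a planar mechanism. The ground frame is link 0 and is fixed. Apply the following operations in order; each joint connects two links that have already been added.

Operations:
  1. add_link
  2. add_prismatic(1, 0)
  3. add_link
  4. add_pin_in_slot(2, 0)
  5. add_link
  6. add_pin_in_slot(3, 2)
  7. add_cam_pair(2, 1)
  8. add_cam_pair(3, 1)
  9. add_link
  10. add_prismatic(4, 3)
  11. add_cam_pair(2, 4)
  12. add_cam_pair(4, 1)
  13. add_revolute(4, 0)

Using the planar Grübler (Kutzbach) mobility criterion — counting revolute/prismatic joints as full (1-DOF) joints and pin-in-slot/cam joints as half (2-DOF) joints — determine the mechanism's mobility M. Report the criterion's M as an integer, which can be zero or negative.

[1;0;0] (link 0 is ground)
L+ [2;0;0]
P(1,0)∈J1 [2;1;0]
L+ [3;1;0]
PS(2,0)∈J2 [3;1;1]
L+ [4;1;1]
PS(3,2)∈J2 [4;1;2]
C(2,1)∈J2 [4;1;3]
C(3,1)∈J2 [4;1;4]
L+ [5;1;4]
P(4,3)∈J1 [5;2;4]
C(2,4)∈J2 [5;2;5]
C(4,1)∈J2 [5;2;6]
R(4,0)∈J1 [5;3;6]
mobility = 12 − 6 − 6 = 0

M = 0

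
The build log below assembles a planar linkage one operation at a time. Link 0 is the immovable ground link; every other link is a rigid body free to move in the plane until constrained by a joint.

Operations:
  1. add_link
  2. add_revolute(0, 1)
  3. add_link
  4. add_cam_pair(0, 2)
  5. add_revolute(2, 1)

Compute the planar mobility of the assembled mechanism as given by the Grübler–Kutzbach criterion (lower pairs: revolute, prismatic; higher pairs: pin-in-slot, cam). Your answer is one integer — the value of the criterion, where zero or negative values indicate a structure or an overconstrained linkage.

M = 1

link 0 = ground. State L|J1|J2 = 1|0|0
+link1  2|0|0
R(0,1) f=1→J1  2|1|0
+link2  3|1|0
C(0,2) f=2→J2  3|1|1
R(2,1) f=1→J1  3|2|1
M = 3(3−1)−2·2−1 = 6−4−1 = 1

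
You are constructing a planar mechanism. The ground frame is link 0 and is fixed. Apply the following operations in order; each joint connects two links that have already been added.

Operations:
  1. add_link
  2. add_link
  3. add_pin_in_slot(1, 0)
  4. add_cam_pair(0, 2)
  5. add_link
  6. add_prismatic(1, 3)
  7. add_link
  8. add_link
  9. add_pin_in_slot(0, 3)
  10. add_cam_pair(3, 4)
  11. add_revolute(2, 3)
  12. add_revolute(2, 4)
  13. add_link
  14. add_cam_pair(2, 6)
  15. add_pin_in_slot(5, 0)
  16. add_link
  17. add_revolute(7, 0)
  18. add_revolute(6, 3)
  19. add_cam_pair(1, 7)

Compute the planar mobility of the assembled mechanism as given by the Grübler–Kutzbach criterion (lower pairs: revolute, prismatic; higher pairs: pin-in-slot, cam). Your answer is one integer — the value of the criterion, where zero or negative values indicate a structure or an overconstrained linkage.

(L,J1,J2)=(1,0,0); link0 fixed
link1: (2,0,0)
link2: (3,0,0)
PS 1-0 [J2]: (3,0,1)
C 0-2 [J2]: (3,0,2)
link3: (4,0,2)
P 1-3 [J1]: (4,1,2)
link4: (5,1,2)
link5: (6,1,2)
PS 0-3 [J2]: (6,1,3)
C 3-4 [J2]: (6,1,4)
R 2-3 [J1]: (6,2,4)
R 2-4 [J1]: (6,3,4)
link6: (7,3,4)
C 2-6 [J2]: (7,3,5)
PS 5-0 [J2]: (7,3,6)
link7: (8,3,6)
R 7-0 [J1]: (8,4,6)
R 6-3 [J1]: (8,5,6)
C 1-7 [J2]: (8,5,7)
Grübler: 3·7 − 2·5 − 7 = 4

M = 4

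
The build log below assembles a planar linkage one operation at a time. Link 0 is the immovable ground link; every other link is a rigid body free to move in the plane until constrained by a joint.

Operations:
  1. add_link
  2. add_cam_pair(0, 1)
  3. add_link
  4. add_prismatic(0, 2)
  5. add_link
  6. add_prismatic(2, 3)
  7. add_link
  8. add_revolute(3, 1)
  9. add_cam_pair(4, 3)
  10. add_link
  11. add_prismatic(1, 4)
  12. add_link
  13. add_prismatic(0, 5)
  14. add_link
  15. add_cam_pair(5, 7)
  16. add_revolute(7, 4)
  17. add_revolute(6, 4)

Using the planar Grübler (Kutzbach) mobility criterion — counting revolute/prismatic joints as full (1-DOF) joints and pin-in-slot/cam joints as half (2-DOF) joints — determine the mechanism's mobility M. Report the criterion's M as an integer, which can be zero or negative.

[1;0;0] (link 0 is ground)
L+ [2;0;0]
C(0,1)∈J2 [2;0;1]
L+ [3;0;1]
P(0,2)∈J1 [3;1;1]
L+ [4;1;1]
P(2,3)∈J1 [4;2;1]
L+ [5;2;1]
R(3,1)∈J1 [5;3;1]
C(4,3)∈J2 [5;3;2]
L+ [6;3;2]
P(1,4)∈J1 [6;4;2]
L+ [7;4;2]
P(0,5)∈J1 [7;5;2]
L+ [8;5;2]
C(5,7)∈J2 [8;5;3]
R(7,4)∈J1 [8;6;3]
R(6,4)∈J1 [8;7;3]
mobility = 21 − 14 − 3 = 4

M = 4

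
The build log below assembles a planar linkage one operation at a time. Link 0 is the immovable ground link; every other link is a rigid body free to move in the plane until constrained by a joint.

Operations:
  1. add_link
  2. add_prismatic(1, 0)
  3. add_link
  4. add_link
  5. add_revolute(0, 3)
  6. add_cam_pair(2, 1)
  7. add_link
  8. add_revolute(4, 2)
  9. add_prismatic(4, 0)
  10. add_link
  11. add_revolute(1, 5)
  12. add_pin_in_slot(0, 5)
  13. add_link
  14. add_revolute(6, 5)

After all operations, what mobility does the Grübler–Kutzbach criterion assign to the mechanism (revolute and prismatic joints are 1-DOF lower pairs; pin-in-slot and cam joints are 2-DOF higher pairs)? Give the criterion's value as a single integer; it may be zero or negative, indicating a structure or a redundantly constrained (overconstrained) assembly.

M = 4

link 0 = ground. State L|J1|J2 = 1|0|0
+link1  2|0|0
P(1,0) f=1→J1  2|1|0
+link2  3|1|0
+link3  4|1|0
R(0,3) f=1→J1  4|2|0
C(2,1) f=2→J2  4|2|1
+link4  5|2|1
R(4,2) f=1→J1  5|3|1
P(4,0) f=1→J1  5|4|1
+link5  6|4|1
R(1,5) f=1→J1  6|5|1
PS(0,5) f=2→J2  6|5|2
+link6  7|5|2
R(6,5) f=1→J1  7|6|2
M = 3(7−1)−2·6−2 = 18−12−2 = 4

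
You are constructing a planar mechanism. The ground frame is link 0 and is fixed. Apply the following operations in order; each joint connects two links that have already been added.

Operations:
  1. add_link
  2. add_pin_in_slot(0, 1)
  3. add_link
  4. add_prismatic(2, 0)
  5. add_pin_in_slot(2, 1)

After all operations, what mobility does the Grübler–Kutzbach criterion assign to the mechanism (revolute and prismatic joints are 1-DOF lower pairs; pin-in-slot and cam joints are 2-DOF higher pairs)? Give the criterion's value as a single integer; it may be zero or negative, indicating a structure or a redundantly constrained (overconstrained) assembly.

L=1 J1=0 J2=0
add link → L=2 J1=0 J2=0
PS@0,1 dof=2 J2 → L=2 J1=0 J2=1
add link → L=3 J1=0 J2=1
P@2,0 dof=1 J1 → L=3 J1=1 J2=1
PS@2,1 dof=2 J2 → L=3 J1=1 J2=2
M=3(L−1)−2J1−J2=3·2−2·1−2=2

M = 2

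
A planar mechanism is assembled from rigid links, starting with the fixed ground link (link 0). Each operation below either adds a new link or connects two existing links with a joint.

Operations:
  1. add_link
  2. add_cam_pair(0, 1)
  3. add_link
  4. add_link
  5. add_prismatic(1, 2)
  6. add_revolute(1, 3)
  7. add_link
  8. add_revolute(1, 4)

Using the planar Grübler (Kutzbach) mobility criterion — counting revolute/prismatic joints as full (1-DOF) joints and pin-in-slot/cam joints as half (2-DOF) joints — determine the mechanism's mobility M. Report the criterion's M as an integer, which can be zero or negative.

L=1 J1=0 J2=0
add link → L=2 J1=0 J2=0
C@0,1 dof=2 J2 → L=2 J1=0 J2=1
add link → L=3 J1=0 J2=1
add link → L=4 J1=0 J2=1
P@1,2 dof=1 J1 → L=4 J1=1 J2=1
R@1,3 dof=1 J1 → L=4 J1=2 J2=1
add link → L=5 J1=2 J2=1
R@1,4 dof=1 J1 → L=5 J1=3 J2=1
M=3(L−1)−2J1−J2=3·4−2·3−1=5

M = 5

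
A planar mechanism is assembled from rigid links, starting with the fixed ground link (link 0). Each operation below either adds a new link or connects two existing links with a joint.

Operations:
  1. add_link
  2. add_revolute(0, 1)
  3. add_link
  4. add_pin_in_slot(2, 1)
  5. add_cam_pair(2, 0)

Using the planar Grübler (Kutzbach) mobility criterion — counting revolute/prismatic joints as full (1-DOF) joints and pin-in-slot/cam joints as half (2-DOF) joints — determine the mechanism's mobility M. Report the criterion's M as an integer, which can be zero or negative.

M = 2

link 0 = ground. State L|J1|J2 = 1|0|0
+link1  2|0|0
R(0,1) f=1→J1  2|1|0
+link2  3|1|0
PS(2,1) f=2→J2  3|1|1
C(2,0) f=2→J2  3|1|2
M = 3(3−1)−2·1−2 = 6−2−2 = 2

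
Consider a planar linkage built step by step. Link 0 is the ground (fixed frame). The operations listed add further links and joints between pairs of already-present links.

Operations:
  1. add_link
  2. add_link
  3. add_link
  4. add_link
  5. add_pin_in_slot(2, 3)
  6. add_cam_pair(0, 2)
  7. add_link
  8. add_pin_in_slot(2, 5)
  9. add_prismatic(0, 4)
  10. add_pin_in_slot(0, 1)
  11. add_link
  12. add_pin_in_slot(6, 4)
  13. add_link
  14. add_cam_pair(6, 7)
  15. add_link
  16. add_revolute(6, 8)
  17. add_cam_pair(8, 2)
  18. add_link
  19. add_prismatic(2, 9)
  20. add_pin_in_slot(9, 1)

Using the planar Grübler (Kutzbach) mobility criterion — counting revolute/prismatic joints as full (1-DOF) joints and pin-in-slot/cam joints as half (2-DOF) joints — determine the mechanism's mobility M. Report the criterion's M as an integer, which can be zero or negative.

M = 13

(L,J1,J2)=(1,0,0); link0 fixed
link1: (2,0,0)
link2: (3,0,0)
link3: (4,0,0)
link4: (5,0,0)
PS 2-3 [J2]: (5,0,1)
C 0-2 [J2]: (5,0,2)
link5: (6,0,2)
PS 2-5 [J2]: (6,0,3)
P 0-4 [J1]: (6,1,3)
PS 0-1 [J2]: (6,1,4)
link6: (7,1,4)
PS 6-4 [J2]: (7,1,5)
link7: (8,1,5)
C 6-7 [J2]: (8,1,6)
link8: (9,1,6)
R 6-8 [J1]: (9,2,6)
C 8-2 [J2]: (9,2,7)
link9: (10,2,7)
P 2-9 [J1]: (10,3,7)
PS 9-1 [J2]: (10,3,8)
Grübler: 3·9 − 2·3 − 8 = 13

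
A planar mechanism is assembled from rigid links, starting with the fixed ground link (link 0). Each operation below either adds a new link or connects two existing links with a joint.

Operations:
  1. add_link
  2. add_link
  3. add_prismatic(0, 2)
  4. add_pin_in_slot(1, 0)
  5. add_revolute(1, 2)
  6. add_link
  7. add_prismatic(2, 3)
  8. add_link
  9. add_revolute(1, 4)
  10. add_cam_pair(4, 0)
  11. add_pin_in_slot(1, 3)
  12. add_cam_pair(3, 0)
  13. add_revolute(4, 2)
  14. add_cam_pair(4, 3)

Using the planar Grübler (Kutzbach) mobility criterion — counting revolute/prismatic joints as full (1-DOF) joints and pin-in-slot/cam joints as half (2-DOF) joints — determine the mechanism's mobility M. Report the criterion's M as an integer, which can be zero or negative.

ground; <1,0,0>
#1 <2,0,0>
#2 <3,0,0>
P:0↔2 J1 <3,1,0>
PS:1↔0 J2 <3,1,1>
R:1↔2 J1 <3,2,1>
#3 <4,2,1>
P:2↔3 J1 <4,3,1>
#4 <5,3,1>
R:1↔4 J1 <5,4,1>
C:4↔0 J2 <5,4,2>
PS:1↔3 J2 <5,4,3>
C:3↔0 J2 <5,4,4>
R:4↔2 J1 <5,5,4>
C:4↔3 J2 <5,5,5>
3×4 − 2×5 − 1×5 = -3

M = -3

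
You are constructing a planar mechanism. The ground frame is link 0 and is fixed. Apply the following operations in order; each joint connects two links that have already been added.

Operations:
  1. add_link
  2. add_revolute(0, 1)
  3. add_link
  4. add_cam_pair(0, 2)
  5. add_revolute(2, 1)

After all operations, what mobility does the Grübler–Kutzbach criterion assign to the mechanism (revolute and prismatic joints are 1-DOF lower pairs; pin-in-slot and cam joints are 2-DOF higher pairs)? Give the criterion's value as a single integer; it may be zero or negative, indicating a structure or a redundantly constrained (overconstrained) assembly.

L=1 J1=0 J2=0
add link → L=2 J1=0 J2=0
R@0,1 dof=1 J1 → L=2 J1=1 J2=0
add link → L=3 J1=1 J2=0
C@0,2 dof=2 J2 → L=3 J1=1 J2=1
R@2,1 dof=1 J1 → L=3 J1=2 J2=1
M=3(L−1)−2J1−J2=3·2−2·2−1=1

M = 1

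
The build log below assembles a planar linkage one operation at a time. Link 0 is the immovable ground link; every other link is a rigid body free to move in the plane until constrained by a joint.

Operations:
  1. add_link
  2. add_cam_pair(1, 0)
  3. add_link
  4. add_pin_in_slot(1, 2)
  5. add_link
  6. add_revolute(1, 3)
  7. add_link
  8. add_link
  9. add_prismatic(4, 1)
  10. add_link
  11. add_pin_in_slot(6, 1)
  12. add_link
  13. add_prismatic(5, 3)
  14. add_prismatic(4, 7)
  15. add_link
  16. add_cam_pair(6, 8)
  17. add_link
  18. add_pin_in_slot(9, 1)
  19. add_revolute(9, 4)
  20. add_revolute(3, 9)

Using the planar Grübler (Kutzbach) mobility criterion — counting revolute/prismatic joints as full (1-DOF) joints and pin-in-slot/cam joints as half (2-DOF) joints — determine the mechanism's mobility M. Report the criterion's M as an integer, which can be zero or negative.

M = 10

[1;0;0] (link 0 is ground)
L+ [2;0;0]
C(1,0)∈J2 [2;0;1]
L+ [3;0;1]
PS(1,2)∈J2 [3;0;2]
L+ [4;0;2]
R(1,3)∈J1 [4;1;2]
L+ [5;1;2]
L+ [6;1;2]
P(4,1)∈J1 [6;2;2]
L+ [7;2;2]
PS(6,1)∈J2 [7;2;3]
L+ [8;2;3]
P(5,3)∈J1 [8;3;3]
P(4,7)∈J1 [8;4;3]
L+ [9;4;3]
C(6,8)∈J2 [9;4;4]
L+ [10;4;4]
PS(9,1)∈J2 [10;4;5]
R(9,4)∈J1 [10;5;5]
R(3,9)∈J1 [10;6;5]
mobility = 27 − 12 − 5 = 10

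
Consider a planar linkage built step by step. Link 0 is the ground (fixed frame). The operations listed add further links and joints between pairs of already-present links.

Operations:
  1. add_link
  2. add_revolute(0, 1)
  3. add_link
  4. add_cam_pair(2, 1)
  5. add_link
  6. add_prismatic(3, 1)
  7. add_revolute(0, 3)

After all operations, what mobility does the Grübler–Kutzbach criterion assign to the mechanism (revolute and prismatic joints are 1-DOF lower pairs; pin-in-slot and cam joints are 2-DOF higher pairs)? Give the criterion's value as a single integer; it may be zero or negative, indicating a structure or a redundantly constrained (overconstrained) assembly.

link 0 = ground. State L|J1|J2 = 1|0|0
+link1  2|0|0
R(0,1) f=1→J1  2|1|0
+link2  3|1|0
C(2,1) f=2→J2  3|1|1
+link3  4|1|1
P(3,1) f=1→J1  4|2|1
R(0,3) f=1→J1  4|3|1
M = 3(4−1)−2·3−1 = 9−6−1 = 2

M = 2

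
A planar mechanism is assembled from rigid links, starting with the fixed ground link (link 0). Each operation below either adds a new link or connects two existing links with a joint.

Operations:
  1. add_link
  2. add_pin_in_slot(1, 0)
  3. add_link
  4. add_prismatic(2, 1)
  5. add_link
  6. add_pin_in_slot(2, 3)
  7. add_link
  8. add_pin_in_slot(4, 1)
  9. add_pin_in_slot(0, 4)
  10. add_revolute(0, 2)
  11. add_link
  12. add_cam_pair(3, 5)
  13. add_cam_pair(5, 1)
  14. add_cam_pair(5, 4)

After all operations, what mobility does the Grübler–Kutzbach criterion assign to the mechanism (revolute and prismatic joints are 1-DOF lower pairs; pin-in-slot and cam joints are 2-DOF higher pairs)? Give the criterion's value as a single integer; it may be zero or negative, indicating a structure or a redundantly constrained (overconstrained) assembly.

M = 4

ground; <1,0,0>
#1 <2,0,0>
PS:1↔0 J2 <2,0,1>
#2 <3,0,1>
P:2↔1 J1 <3,1,1>
#3 <4,1,1>
PS:2↔3 J2 <4,1,2>
#4 <5,1,2>
PS:4↔1 J2 <5,1,3>
PS:0↔4 J2 <5,1,4>
R:0↔2 J1 <5,2,4>
#5 <6,2,4>
C:3↔5 J2 <6,2,5>
C:5↔1 J2 <6,2,6>
C:5↔4 J2 <6,2,7>
3×5 − 2×2 − 1×7 = 4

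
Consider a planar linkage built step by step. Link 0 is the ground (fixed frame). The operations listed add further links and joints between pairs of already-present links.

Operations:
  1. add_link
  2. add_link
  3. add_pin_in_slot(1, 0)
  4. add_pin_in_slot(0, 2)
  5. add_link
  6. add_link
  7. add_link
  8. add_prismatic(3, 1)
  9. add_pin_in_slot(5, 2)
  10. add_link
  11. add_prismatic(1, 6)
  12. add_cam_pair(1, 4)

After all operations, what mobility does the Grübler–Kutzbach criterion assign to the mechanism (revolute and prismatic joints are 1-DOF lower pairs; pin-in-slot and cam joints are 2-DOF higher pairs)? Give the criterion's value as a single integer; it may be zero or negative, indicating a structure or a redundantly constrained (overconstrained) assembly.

M = 10

[1;0;0] (link 0 is ground)
L+ [2;0;0]
L+ [3;0;0]
PS(1,0)∈J2 [3;0;1]
PS(0,2)∈J2 [3;0;2]
L+ [4;0;2]
L+ [5;0;2]
L+ [6;0;2]
P(3,1)∈J1 [6;1;2]
PS(5,2)∈J2 [6;1;3]
L+ [7;1;3]
P(1,6)∈J1 [7;2;3]
C(1,4)∈J2 [7;2;4]
mobility = 18 − 4 − 4 = 10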